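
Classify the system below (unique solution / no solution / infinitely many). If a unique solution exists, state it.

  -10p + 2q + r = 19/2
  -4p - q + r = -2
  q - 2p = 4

Row-reduce:
R1 ← R1 / (-10).
R2 ← R2 + 4·R1.
R3 ← R3 + 2·R1.
R2 ← R2 / (-9/5).
R1 ← R1 + 1/5·R2.
R3 ← R3 − 3/5·R2.
Row 3 reduces to 0 = 1/6, a contradiction. The system is inconsistent.

no solution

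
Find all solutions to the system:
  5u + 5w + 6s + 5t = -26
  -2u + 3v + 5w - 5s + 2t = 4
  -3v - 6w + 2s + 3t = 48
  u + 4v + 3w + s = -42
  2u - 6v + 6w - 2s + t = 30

Row-reduce the augmented matrix:
R1 ← R1 / (5).
R2 ← R2 + 2·R1.
R4 ← R4 − 1·R1.
R5 ← R5 − 2·R1.
R2 ← R2 / (3).
R3 ← R3 + 3·R2.
R4 ← R4 − 4·R2.
R5 ← R5 + 6·R2.
R1 ← R1 − 1·R3.
R2 ← R2 − 7/3·R3.
R4 ← R4 + 22/3·R3.
R5 ← R5 − 18·R3.
R4 ← R4 / (-17/15).
R1 ← R1 − 9/5·R4.
R2 ← R2 − 8/15·R4.
R3 ← R3 + 3/5·R4.
R5 ← R5 − 6/5·R4.
R5 ← R5 / (-1213/17).
R1 ← R1 − 1113/17·R5.
R2 ← R2 − 105/17·R5.
R3 ← R3 + 286/17·R5.
R4 ← R4 + 675/17·R5.
Reading off the reduced rows gives u = 0, v = -6, w = -4, s = -6, t = 6.

u = 0, v = -6, w = -4, s = -6, t = 6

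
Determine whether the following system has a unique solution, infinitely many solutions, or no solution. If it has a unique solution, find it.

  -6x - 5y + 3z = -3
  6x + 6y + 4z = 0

Row-reduce:
R1 ← R1 / (-6).
R2 ← R2 − 6·R1.
R1 ← R1 − 5/6·R2.
Rank is 2 with 3 unknowns, leaving z free.

infinitely many solutions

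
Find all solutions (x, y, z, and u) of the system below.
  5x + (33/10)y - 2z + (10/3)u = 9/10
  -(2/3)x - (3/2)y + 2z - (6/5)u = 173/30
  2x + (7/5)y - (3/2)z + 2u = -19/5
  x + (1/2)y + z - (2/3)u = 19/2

no solution

Row-reduce:
R1 ← R1 / (5).
R2 ← R2 + 2/3·R1.
R3 ← R3 − 2·R1.
R4 ← R4 − 1·R1.
R2 ← R2 / (-53/50).
R1 ← R1 − 33/50·R2.
R3 ← R3 − 2/25·R2.
R4 ← R4 + 4/25·R2.
R3 ← R3 / (-181/318).
R1 ← R1 − 36/53·R3.
R2 ← R2 + 260/159·R3.
R4 ← R4 − 181/159·R3.
Row 4 reduces to 0 = 1, a contradiction. The system is inconsistent.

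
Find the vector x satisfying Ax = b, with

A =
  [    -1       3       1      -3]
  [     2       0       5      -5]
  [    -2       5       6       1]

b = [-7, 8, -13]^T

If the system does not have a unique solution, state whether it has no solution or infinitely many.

Row-reduce:
R1 ← R1 / (-1).
R2 ← R2 − 2·R1.
R3 ← R3 + 2·R1.
R2 ← R2 / (6).
R1 ← R1 + 3·R2.
R3 ← R3 + 1·R2.
R3 ← R3 / (31/6).
R1 ← R1 − 5/2·R3.
R2 ← R2 − 7/6·R3.
Rank is 3 with 4 unknowns, leaving x_4 free.

infinitely many solutions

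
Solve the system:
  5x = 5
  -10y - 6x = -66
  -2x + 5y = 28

Row-reduce the augmented matrix:
R1 ← R1 / (5).
R2 ← R2 + 6·R1.
R3 ← R3 + 2·R1.
R2 ← R2 / (-10).
R3 ← R3 − 5·R2.
R3 reduces to 0 = 0, so the extra equation is consistent.
Reading off the reduced rows gives x = 1, y = 6.

x = 1, y = 6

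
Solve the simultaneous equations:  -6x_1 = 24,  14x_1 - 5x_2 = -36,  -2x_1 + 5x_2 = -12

x_1 = -4, x_2 = -4

Row-reduce the augmented matrix:
R1 ← R1 / (-6).
R2 ← R2 − 14·R1.
R3 ← R3 + 2·R1.
R2 ← R2 / (-5).
R3 ← R3 − 5·R2.
R3 reduces to 0 = 0, so the extra equation is consistent.
Reading off the reduced rows gives x_1 = -4, x_2 = -4.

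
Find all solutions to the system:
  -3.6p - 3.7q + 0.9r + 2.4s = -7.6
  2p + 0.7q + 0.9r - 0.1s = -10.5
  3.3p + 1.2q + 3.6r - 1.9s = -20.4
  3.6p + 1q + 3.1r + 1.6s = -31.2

p = -5, q = 4, r = -4, s = -3

Row-reduce the augmented matrix:
R1 ← R1 / (-18/5).
R2 ← R2 − 2·R1.
R3 ← R3 − 33/10·R1.
R4 ← R4 − 18/5·R1.
R2 ← R2 / (-61/45).
R1 ← R1 − 37/36·R2.
R3 ← R3 + 263/120·R2.
R4 ← R4 + 27/10·R2.
R3 ← R3 / (2637/1220).
R1 ← R1 − 99/122·R3.
R2 ← R2 + 63/61·R3.
R4 ← R4 − 739/610·R3.
R4 ← R4 / (52591/21096).
R1 ← R1 − 265/293·R4.
R2 ← R2 + 2015/1172·R4.
R3 ← R3 + 8267/10548·R4.
Reading off the reduced rows gives p = -5, q = 4, r = -4, s = -3.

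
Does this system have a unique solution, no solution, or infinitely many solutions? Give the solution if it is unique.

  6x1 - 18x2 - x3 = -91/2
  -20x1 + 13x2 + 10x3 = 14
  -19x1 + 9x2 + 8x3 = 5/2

x1 = 3/2, x2 = 3, x3 = 1/2

Row-reduce the augmented matrix:
R1 ← R1 / (6).
R2 ← R2 + 20·R1.
R3 ← R3 + 19·R1.
R2 ← R2 / (-47).
R1 ← R1 + 3·R2.
R3 ← R3 + 48·R2.
R3 ← R3 / (-557/282).
R1 ← R1 + 167/282·R3.
R2 ← R2 + 20/141·R3.
Reading off the reduced rows gives x1 = 3/2, x2 = 3, x3 = 1/2.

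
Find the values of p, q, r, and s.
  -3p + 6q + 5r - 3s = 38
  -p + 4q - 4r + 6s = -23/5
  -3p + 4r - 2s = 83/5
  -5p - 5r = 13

p = -3, q = 3, r = 2/5, s = -3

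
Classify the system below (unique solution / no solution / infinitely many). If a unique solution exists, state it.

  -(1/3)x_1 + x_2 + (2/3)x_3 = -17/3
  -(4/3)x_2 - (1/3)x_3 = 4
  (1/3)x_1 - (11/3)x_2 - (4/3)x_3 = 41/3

Row-reduce:
R1 ← R1 / (-1/3).
R3 ← R3 − 1/3·R1.
R2 ← R2 / (-4/3).
R1 ← R1 + 3·R2.
R3 ← R3 + 8/3·R2.
Rank is 2 with 3 unknowns, leaving x_3 free.

infinitely many solutions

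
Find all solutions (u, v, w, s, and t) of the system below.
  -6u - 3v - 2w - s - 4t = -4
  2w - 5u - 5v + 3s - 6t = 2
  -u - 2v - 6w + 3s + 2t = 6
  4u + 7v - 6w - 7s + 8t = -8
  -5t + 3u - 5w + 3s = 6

infinitely many solutions

Row-reduce:
R1 ← R1 / (-6).
R2 ← R2 + 5·R1.
R3 ← R3 + 1·R1.
R4 ← R4 − 4·R1.
R5 ← R5 − 3·R1.
R2 ← R2 / (-5/2).
R1 ← R1 − 1/2·R2.
R3 ← R3 + 3/2·R2.
R4 ← R4 − 5·R2.
R5 ← R5 + 3/2·R2.
R3 ← R3 / (-118/15).
R1 ← R1 − 16/15·R3.
R2 ← R2 + 22/15·R3.
R5 ← R5 + 41/5·R3.
Swap R4 and R5.
R4 ← R4 / (-83/118).
R1 ← R1 − 62/59·R4.
R2 ← R2 + 100/59·R4.
R3 ← R3 + 13/118·R4.
Rank is 4 with 5 unknowns, leaving t free.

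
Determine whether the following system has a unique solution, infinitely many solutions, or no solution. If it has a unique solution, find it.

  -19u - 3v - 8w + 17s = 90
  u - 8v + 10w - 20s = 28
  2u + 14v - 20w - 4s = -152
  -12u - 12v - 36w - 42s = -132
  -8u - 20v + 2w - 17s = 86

u = -4, v = -4, w = 4, s = 2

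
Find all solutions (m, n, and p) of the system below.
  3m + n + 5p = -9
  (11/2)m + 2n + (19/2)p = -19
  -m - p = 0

no solution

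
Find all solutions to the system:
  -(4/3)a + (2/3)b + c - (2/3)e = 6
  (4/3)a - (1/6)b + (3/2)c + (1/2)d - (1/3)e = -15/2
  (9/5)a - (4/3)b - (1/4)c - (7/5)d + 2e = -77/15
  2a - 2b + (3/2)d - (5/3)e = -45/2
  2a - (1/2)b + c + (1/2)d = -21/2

Row-reduce:
R1 ← R1 / (-4/3).
R2 ← R2 − 4/3·R1.
R3 ← R3 − 9/5·R1.
R4 ← R4 − 2·R1.
R5 ← R5 − 2·R1.
R2 ← R2 / (1/2).
R1 ← R1 + 1/2·R2.
R3 ← R3 + 13/30·R2.
R4 ← R4 + 1·R2.
R5 ← R5 − 1/2·R2.
R3 ← R3 / (49/15).
R1 ← R1 − 7/4·R3.
R2 ← R2 − 5·R3.
R4 ← R4 − 13/2·R3.
R4 ← R4 / (867/196).
R1 ← R1 − 57/56·R4.
R2 ← R2 − 243/98·R4.
R3 ← R3 + 29/98·R4.
Rank is 4 with 5 unknowns, leaving e free.

infinitely many solutions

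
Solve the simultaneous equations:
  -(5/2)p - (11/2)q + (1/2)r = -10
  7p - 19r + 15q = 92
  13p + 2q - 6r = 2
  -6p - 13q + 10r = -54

Row-reduce:
R1 ← R1 / (-5/2).
R2 ← R2 − 7·R1.
R3 ← R3 − 13·R1.
R4 ← R4 + 6·R1.
R2 ← R2 / (-2/5).
R1 ← R1 − 11/5·R2.
R3 ← R3 + 133/5·R2.
R4 ← R4 − 1/5·R2.
R3 ← R3 / (1167).
R1 ← R1 + 97·R3.
R2 ← R2 − 44·R3.
Row 4 reduces to 0 = 2, a contradiction. The system is inconsistent.

no solution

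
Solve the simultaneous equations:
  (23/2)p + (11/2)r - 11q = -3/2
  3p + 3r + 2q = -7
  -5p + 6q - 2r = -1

infinitely many solutions

Row-reduce:
R1 ← R1 / (23/2).
R2 ← R2 − 3·R1.
R3 ← R3 + 5·R1.
R2 ← R2 / (112/23).
R1 ← R1 + 22/23·R2.
R3 ← R3 − 28/23·R2.
Rank is 2 with 3 unknowns, leaving r free.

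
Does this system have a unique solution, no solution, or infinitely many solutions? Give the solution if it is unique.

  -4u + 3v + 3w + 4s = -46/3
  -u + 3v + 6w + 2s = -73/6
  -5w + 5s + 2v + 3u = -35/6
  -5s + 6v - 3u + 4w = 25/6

u = 1/2, v = -1/3, w = -1, s = -7/3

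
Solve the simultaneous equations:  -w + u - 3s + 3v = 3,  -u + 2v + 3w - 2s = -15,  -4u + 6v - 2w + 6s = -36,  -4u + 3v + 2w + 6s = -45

Row-reduce the augmented matrix:
R2 ← R2 + 1·R1.
R3 ← R3 + 4·R1.
R4 ← R4 + 4·R1.
R2 ← R2 / (5).
R1 ← R1 − 3·R2.
R3 ← R3 − 18·R2.
R4 ← R4 − 15·R2.
R3 ← R3 / (-66/5).
R1 ← R1 + 11/5·R3.
R2 ← R2 − 2/5·R3.
R4 ← R4 + 8·R3.
R4 ← R4 / (19/11).
R1 ← R1 + 2·R4.
R2 ← R2 + 7/11·R4.
R3 ← R3 + 10/11·R4.
Reading off the reduced rows gives u = -3, v = -5, w = -6, s = -5.

u = -3, v = -5, w = -6, s = -5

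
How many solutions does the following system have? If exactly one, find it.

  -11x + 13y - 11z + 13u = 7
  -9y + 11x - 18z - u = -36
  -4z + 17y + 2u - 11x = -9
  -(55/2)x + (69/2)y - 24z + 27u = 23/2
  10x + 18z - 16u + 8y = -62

no solution

Row-reduce:
R1 ← R1 / (-11).
R2 ← R2 − 11·R1.
R3 ← R3 + 11·R1.
R4 ← R4 + 55/2·R1.
R5 ← R5 − 10·R1.
R2 ← R2 / (4).
R1 ← R1 + 13/11·R2.
R3 ← R3 − 4·R2.
R4 ← R4 − 2·R2.
R5 ← R5 − 218/11·R2.
R3 ← R3 / (36).
R1 ← R1 + 333/44·R3.
R2 ← R2 + 29/4·R3.
R4 ← R4 − 18·R3.
R5 ← R5 − 3337/22·R3.
Swap R4 and R5.
R4 ← R4 / (26351/792).
R1 ← R1 + 435/176·R4.
R2 ← R2 + 235/144·R4.
R3 ← R3 + 23/36·R4.
Row 5 reduces to 0 = 2, a contradiction. The system is inconsistent.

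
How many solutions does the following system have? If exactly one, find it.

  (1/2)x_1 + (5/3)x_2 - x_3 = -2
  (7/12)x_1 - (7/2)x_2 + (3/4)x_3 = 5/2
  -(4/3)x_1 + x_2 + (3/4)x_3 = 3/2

Row-reduce:
R1 ← R1 / (1/2).
R2 ← R2 − 7/12·R1.
R3 ← R3 + 4/3·R1.
R2 ← R2 / (-49/9).
R1 ← R1 − 10/3·R2.
R3 ← R3 − 49/9·R2.
Row 3 reduces to 0 = 1, a contradiction. The system is inconsistent.

no solution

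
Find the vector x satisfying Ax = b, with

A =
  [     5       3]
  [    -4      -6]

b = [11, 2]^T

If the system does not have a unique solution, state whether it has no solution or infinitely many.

x_1 = 4, x_2 = -3

Row-reduce the augmented matrix:
R1 ← R1 / (5).
R2 ← R2 + 4·R1.
R2 ← R2 / (-18/5).
R1 ← R1 − 3/5·R2.
Reading off the reduced rows gives x_1 = 4, x_2 = -3.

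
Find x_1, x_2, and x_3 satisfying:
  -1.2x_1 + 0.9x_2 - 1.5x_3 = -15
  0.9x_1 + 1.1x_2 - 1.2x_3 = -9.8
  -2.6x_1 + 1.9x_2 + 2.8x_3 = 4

Row-reduce the augmented matrix:
R1 ← R1 / (-6/5).
R2 ← R2 − 9/10·R1.
R3 ← R3 + 13/5·R1.
R2 ← R2 / (71/40).
R1 ← R1 + 3/4·R2.
R3 ← R3 + 1/20·R2.
R3 ← R3 / (4249/710).
R1 ← R1 − 19/71·R3.
R2 ← R2 + 93/71·R3.
Reading off the reduced rows gives x_1 = 2, x_2 = -4, x_3 = 6.

x_1 = 2, x_2 = -4, x_3 = 6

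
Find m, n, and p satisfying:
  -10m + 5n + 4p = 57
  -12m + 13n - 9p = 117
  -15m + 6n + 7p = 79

m = -5, n = 3, p = -2

Row-reduce the augmented matrix:
R1 ← R1 / (-10).
R2 ← R2 + 12·R1.
R3 ← R3 + 15·R1.
R2 ← R2 / (7).
R1 ← R1 + 1/2·R2.
R3 ← R3 + 3/2·R2.
R3 ← R3 / (-137/70).
R1 ← R1 + 97/70·R3.
R2 ← R2 + 69/35·R3.
Reading off the reduced rows gives m = -5, n = 3, p = -2.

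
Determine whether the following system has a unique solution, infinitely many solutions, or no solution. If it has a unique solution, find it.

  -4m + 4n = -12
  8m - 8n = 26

no solution

Row-reduce:
R1 ← R1 / (-4).
R2 ← R2 − 8·R1.
Row 2 reduces to 0 = 2, a contradiction. The system is inconsistent.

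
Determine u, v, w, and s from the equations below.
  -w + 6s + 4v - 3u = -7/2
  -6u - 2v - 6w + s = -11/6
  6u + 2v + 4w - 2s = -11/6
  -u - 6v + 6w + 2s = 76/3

Row-reduce the augmented matrix:
R1 ← R1 / (-3).
R2 ← R2 + 6·R1.
R3 ← R3 − 6·R1.
R4 ← R4 + 1·R1.
R2 ← R2 / (-10).
R1 ← R1 + 4/3·R2.
R3 ← R3 − 10·R2.
R4 ← R4 + 22/3·R2.
R3 ← R3 / (-2).
R1 ← R1 − 13/15·R3.
R2 ← R2 − 2/5·R3.
R4 ← R4 − 139/15·R3.
R4 ← R4 / (103/30).
R1 ← R1 + 29/30·R4.
R2 ← R2 − 9/10·R4.
R3 ← R3 − 1/2·R4.
Reading off the reduced rows gives u = 1/2, v = -11/4, w = 1, s = 5/3.

u = 1/2, v = -11/4, w = 1, s = 5/3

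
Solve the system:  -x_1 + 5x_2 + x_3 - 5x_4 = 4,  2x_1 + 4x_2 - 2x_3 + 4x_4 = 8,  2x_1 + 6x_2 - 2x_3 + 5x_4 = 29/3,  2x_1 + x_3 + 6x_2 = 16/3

x_1 = 2/3, x_2 = 1, x_3 = -2, x_4 = -1/3

Row-reduce the augmented matrix:
R1 ← R1 / (-1).
R2 ← R2 − 2·R1.
R3 ← R3 − 2·R1.
R4 ← R4 − 2·R1.
R2 ← R2 / (14).
R1 ← R1 + 5·R2.
R3 ← R3 − 16·R2.
R4 ← R4 − 16·R2.
Swap R3 and R4.
R3 ← R3 / (3).
R1 ← R1 + 1·R3.
R4 ← R4 / (13/7).
R1 ← R1 − 38/21·R4.
R2 ← R2 + 3/7·R4.
R3 ← R3 + 22/21·R4.
Reading off the reduced rows gives x_1 = 2/3, x_2 = 1, x_3 = -2, x_4 = -1/3.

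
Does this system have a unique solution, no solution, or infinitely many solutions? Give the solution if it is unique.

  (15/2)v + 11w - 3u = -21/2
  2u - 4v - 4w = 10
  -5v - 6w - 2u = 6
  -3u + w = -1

no solution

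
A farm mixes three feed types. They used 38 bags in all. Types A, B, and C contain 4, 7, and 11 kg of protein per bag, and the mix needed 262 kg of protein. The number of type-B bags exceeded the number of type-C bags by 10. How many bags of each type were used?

type-A bags: 12, type-B bags: 18, type-C bags: 8

Let a = type-A bags, b = type-B bags, c = type-C bags.
  a + b + c = 38
  4a + 7b + 11c = 262
  b - c = 10
Row-reduce the augmented matrix:
R2 ← R2 − 4·R1.
R2 ← R2 / (3).
R1 ← R1 − 1·R2.
R3 ← R3 − 1·R2.
R3 ← R3 / (-10/3).
R1 ← R1 + 4/3·R3.
R2 ← R2 − 7/3·R3.
Reading off the reduced rows gives a = 12, b = 18, c = 8.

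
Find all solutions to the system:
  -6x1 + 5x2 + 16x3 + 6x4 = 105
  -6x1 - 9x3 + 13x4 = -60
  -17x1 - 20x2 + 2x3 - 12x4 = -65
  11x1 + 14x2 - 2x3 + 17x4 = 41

x1 = 1, x2 = 3, x3 = 6, x4 = 0

Row-reduce the augmented matrix:
R1 ← R1 / (-6).
R2 ← R2 + 6·R1.
R3 ← R3 + 17·R1.
R4 ← R4 − 11·R1.
R2 ← R2 / (-5).
R1 ← R1 + 5/6·R2.
R3 ← R3 + 205/6·R2.
R4 ← R4 − 139/6·R2.
R3 ← R3 / (255/2).
R1 ← R1 − 3/2·R3.
R2 ← R2 − 5·R3.
R4 ← R4 + 177/2·R3.
R4 ← R4 / (1811/255).
R1 ← R1 + 322/255·R4.
R2 ← R2 − 1234/765·R4.
R3 ← R3 + 461/765·R4.
Reading off the reduced rows gives x1 = 1, x2 = 3, x3 = 6, x4 = 0.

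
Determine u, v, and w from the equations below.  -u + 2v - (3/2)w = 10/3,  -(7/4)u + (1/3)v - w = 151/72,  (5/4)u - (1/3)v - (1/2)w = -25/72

u = -1/2, v = 2/3, w = -1

Row-reduce the augmented matrix:
R1 ← R1 / (-1).
R2 ← R2 + 7/4·R1.
R3 ← R3 − 5/4·R1.
R2 ← R2 / (-19/6).
R1 ← R1 + 2·R2.
R3 ← R3 − 13/6·R2.
R3 ← R3 / (-24/19).
R1 ← R1 − 9/19·R3.
R2 ← R2 + 39/76·R3.
Reading off the reduced rows gives u = -1/2, v = 2/3, w = -1.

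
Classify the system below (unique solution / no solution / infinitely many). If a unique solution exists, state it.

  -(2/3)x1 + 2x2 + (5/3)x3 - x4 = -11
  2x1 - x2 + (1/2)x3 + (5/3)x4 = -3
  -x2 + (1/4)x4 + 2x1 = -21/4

infinitely many solutions

Row-reduce:
R1 ← R1 / (-2/3).
R2 ← R2 − 2·R1.
R3 ← R3 − 2·R1.
R2 ← R2 / (5).
R1 ← R1 + 3·R2.
R3 ← R3 − 5·R2.
R3 ← R3 / (-1/2).
R1 ← R1 − 4/5·R3.
R2 ← R2 − 11/10·R3.
Rank is 3 with 4 unknowns, leaving x4 free.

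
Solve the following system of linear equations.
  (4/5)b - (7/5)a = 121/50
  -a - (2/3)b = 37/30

From equation 2: a = -37/30 − 2/3·b.
Substitute into equation 1 and solve: b = 2/5.
Then a = -3/2.

a = -3/2, b = 2/5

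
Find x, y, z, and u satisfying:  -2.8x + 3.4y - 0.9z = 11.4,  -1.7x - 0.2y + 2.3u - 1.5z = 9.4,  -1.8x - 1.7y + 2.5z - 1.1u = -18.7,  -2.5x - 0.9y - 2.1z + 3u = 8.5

x = 2, y = 5, z = 0, u = 6

Row-reduce the augmented matrix:
R1 ← R1 / (-14/5).
R2 ← R2 + 17/10·R1.
R3 ← R3 + 9/5·R1.
R4 ← R4 + 5/2·R1.
R2 ← R2 / (-317/140).
R1 ← R1 + 17/14·R2.
R3 ← R3 + 136/35·R2.
R4 ← R4 + 551/140·R2.
R3 ← R3 / (29893/6340).
R1 ← R1 − 264/317·R3.
R2 ← R2 − 267/634·R3.
R4 ← R4 − 2289/6340·R3.
R4 ← R4 / (-91372/149465).
R1 ← R1 + 10223/29893·R4.
R2 ← R2 + 16889/29893·R4.
R3 ← R3 + 31998/29893·R4.
Reading off the reduced rows gives x = 2, y = 5, z = 0, u = 6.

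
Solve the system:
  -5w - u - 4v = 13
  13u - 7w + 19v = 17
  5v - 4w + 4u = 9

no solution

Row-reduce:
R1 ← R1 / (-1).
R2 ← R2 − 13·R1.
R3 ← R3 − 4·R1.
R2 ← R2 / (-33).
R1 ← R1 − 4·R2.
R3 ← R3 + 11·R2.
Row 3 reduces to 0 = -1, a contradiction. The system is inconsistent.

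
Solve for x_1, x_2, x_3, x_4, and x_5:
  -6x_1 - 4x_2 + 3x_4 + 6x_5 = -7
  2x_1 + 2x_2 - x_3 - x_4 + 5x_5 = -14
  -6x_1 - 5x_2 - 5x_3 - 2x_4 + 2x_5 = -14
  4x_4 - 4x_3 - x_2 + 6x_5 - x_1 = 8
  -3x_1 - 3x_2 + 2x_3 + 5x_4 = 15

Row-reduce the augmented matrix:
R1 ← R1 / (-6).
R2 ← R2 − 2·R1.
R3 ← R3 + 6·R1.
R4 ← R4 + 1·R1.
R5 ← R5 + 3·R1.
R2 ← R2 / (2/3).
R1 ← R1 − 2/3·R2.
R3 ← R3 + 1·R2.
R4 ← R4 + 1/3·R2.
R5 ← R5 + 1·R2.
R3 ← R3 / (-13/2).
R1 ← R1 − 1·R3.
R2 ← R2 + 3/2·R3.
R4 ← R4 + 9/2·R3.
R5 ← R5 − 1/2·R3.
R4 ← R4 / (181/26).
R1 ← R1 + 33/26·R4.
R2 ← R2 − 15/13·R4.
R3 ← R3 − 10/13·R4.
R5 ← R5 − 81/26·R4.
R5 ← R5 / (1124/181).
R1 ← R1 + 1135/181·R5.
R2 ← R2 − 1509/181·R5.
R3 ← R3 + 261/181·R5.
R4 ← R4 − 104/181·R5.
Reading off the reduced rows gives x_1 = -2, x_2 = 4, x_3 = -2, x_4 = 5, x_5 = -3.

x_1 = -2, x_2 = 4, x_3 = -2, x_4 = 5, x_5 = -3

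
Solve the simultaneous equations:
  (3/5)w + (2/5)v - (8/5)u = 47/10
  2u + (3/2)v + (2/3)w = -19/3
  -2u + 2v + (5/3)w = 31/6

Row-reduce the augmented matrix:
R1 ← R1 / (-8/5).
R2 ← R2 − 2·R1.
R3 ← R3 + 2·R1.
R2 ← R2 / (2).
R1 ← R1 + 1/4·R2.
R3 ← R3 − 3/2·R2.
R3 ← R3 / (-7/48).
R1 ← R1 + 19/96·R3.
R2 ← R2 − 17/24·R3.
Reading off the reduced rows gives u = -5/2, v = -2, w = 5/2.

u = -5/2, v = -2, w = 5/2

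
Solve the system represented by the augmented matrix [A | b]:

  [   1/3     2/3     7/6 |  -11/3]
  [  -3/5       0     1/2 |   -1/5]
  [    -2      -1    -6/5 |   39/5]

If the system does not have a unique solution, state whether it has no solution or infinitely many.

x_1 = -3, x_2 = 3, x_3 = -4

Row-reduce the augmented matrix:
R1 ← R1 / (1/3).
R2 ← R2 + 3/5·R1.
R3 ← R3 + 2·R1.
R2 ← R2 / (6/5).
R1 ← R1 − 2·R2.
R3 ← R3 − 3·R2.
R3 ← R3 / (-7/10).
R1 ← R1 + 5/6·R3.
R2 ← R2 − 13/6·R3.
Reading off the reduced rows gives x_1 = -3, x_2 = 3, x_3 = -4.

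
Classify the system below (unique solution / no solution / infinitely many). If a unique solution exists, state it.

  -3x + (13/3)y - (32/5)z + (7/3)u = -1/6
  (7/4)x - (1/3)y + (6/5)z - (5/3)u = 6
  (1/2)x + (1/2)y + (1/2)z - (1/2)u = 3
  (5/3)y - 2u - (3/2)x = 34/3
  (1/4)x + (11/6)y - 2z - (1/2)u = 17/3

Row-reduce:
R1 ← R1 / (-3).
R2 ← R2 − 7/4·R1.
R3 ← R3 − 1/2·R1.
R4 ← R4 + 3/2·R1.
R5 ← R5 − 1/4·R1.
R2 ← R2 / (79/36).
R1 ← R1 + 13/9·R2.
R3 ← R3 − 11/9·R2.
R4 ← R4 + 1/2·R2.
R5 ← R5 − 79/36·R2.
R3 ← R3 / (667/790).
R1 ← R1 − 184/395·R3.
R2 ← R2 + 456/395·R3.
R4 ← R4 − 1036/395·R3.
R4 ← R4 / (-2281/667).
R1 ← R1 + 88/87·R4.
R2 ← R2 + 39/667·R4.
R3 ← R3 − 140/2001·R4.
Row 5 reduces to 0 = -1/4, a contradiction. The system is inconsistent.

no solution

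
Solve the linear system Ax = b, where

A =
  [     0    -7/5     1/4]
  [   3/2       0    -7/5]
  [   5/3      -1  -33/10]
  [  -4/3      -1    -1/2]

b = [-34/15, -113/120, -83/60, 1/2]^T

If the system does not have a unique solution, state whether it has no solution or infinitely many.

Row-reduce the augmented matrix:
Swap R1 and R2.
R1 ← R1 / (3/2).
R3 ← R3 − 5/3·R1.
R4 ← R4 + 4/3·R1.
R2 ← R2 / (-7/5).
R3 ← R3 + 1·R2.
R4 ← R4 + 1·R2.
R3 ← R3 / (-2423/1260).
R1 ← R1 + 14/15·R3.
R2 ← R2 + 5/28·R3.
R4 ← R4 + 2423/1260·R3.
R4 reduces to 0 = 0, so the extra equation is consistent.
Reading off the reduced rows gives x_1 = -5/4, x_2 = 3/2, x_3 = -2/3.

x_1 = -5/4, x_2 = 3/2, x_3 = -2/3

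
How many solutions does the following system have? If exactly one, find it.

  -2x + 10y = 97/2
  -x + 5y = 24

no solution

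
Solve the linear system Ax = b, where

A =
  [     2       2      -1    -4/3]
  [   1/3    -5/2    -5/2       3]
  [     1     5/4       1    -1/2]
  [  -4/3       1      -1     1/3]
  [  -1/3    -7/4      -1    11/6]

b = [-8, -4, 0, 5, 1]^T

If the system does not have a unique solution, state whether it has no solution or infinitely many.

Row-reduce:
R1 ← R1 / (2).
R2 ← R2 − 1/3·R1.
R3 ← R3 − 1·R1.
R4 ← R4 + 4/3·R1.
R5 ← R5 + 1/3·R1.
R2 ← R2 / (-17/6).
R1 ← R1 − 1·R2.
R3 ← R3 − 1/4·R2.
R4 ← R4 − 7/3·R2.
R5 ← R5 + 17/12·R2.
R3 ← R3 / (22/17).
R1 ← R1 + 45/34·R3.
R2 ← R2 − 14/17·R3.
R4 ← R4 + 61/17·R3.
R4 ← R4 / (221/66).
R1 ← R1 − 41/44·R4.
R2 ← R2 + 47/33·R4.
R3 ← R3 − 23/66·R4.
Row 5 reduces to 0 = 1, a contradiction. The system is inconsistent.

no solution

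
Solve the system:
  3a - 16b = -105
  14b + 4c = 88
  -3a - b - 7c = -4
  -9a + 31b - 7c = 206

a = -3, b = 6, c = 1

Row-reduce the augmented matrix:
R1 ← R1 / (3).
R3 ← R3 + 3·R1.
R4 ← R4 + 9·R1.
R2 ← R2 / (14).
R1 ← R1 + 16/3·R2.
R3 ← R3 + 17·R2.
R4 ← R4 + 17·R2.
R3 ← R3 / (-15/7).
R1 ← R1 − 32/21·R3.
R2 ← R2 − 2/7·R3.
R4 ← R4 + 15/7·R3.
R4 reduces to 0 = 0, so the extra equation is consistent.
Reading off the reduced rows gives a = -3, b = 6, c = 1.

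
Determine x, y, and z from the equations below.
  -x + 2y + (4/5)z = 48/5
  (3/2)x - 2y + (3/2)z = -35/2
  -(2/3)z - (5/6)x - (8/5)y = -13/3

x = -2, y = 5, z = -3

Row-reduce the augmented matrix:
R1 ← R1 / (-1).
R2 ← R2 − 3/2·R1.
R3 ← R3 + 5/6·R1.
R1 ← R1 + 2·R2.
R3 ← R3 + 49/15·R2.
R3 ← R3 / (1123/150).
R1 ← R1 − 23/5·R3.
R2 ← R2 − 27/10·R3.
Reading off the reduced rows gives x = -2, y = 5, z = -3.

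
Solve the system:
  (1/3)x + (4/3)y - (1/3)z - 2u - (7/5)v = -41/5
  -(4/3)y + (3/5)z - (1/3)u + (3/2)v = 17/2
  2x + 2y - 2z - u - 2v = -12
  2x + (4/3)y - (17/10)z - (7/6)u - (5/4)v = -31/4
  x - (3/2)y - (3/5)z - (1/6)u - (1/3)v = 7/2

infinitely many solutions

Row-reduce:
R1 ← R1 / (1/3).
R3 ← R3 − 2·R1.
R4 ← R4 − 2·R1.
R5 ← R5 − 1·R1.
R2 ← R2 / (-4/3).
R1 ← R1 − 4·R2.
R3 ← R3 + 6·R2.
R4 ← R4 + 20/3·R2.
R5 ← R5 + 11/2·R2.
R3 ← R3 / (-27/10).
R1 ← R1 − 4/5·R3.
R2 ← R2 + 9/20·R3.
R4 ← R4 + 27/10·R3.
R5 ← R5 + 83/40·R3.
Swap R4 and R5.
R4 ← R4 / (-259/108).
R1 ← R1 + 89/27·R4.
R2 ← R2 + 11/6·R4.
R3 ← R3 + 125/27·R4.
Rank is 4 with 5 unknowns, leaving v free.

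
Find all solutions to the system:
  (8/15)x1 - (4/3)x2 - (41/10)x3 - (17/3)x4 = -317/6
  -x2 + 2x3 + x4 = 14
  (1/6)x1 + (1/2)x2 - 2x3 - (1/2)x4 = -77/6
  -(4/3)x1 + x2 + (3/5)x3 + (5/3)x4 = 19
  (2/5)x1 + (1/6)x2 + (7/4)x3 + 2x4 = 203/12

x1 = -5, x2 = 1, x3 = 5, x4 = 5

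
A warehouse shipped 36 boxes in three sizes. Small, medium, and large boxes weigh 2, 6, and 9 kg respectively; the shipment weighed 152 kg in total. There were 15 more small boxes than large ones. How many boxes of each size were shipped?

small boxes: 19, medium boxes: 13, large boxes: 4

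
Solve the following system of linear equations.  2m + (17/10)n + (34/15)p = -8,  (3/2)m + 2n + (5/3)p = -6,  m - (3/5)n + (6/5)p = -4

Row-reduce:
R1 ← R1 / (2).
R2 ← R2 − 3/2·R1.
R3 ← R3 − 1·R1.
R2 ← R2 / (29/40).
R1 ← R1 − 17/20·R2.
R3 ← R3 + 29/20·R2.
Rank is 2 with 3 unknowns, leaving p free.

infinitely many solutions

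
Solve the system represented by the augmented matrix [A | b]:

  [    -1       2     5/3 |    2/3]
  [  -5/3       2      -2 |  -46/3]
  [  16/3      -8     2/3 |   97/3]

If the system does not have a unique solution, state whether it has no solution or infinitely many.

no solution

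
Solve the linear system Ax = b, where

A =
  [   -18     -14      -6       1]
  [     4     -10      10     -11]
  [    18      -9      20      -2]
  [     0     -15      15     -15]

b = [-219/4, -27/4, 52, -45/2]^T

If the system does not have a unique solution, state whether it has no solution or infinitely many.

x_1 = 5/2, x_2 = 1/2, x_3 = 3/4, x_4 = 7/4

Row-reduce the augmented matrix:
R1 ← R1 / (-18).
R2 ← R2 − 4·R1.
R3 ← R3 − 18·R1.
R2 ← R2 / (-118/9).
R1 ← R1 − 7/9·R2.
R3 ← R3 + 23·R2.
R4 ← R4 + 15·R2.
R3 ← R3 / (-71/59).
R1 ← R1 − 50/59·R3.
R2 ← R2 + 39/59·R3.
R4 ← R4 − 300/59·R3.
R4 ← R4 / (10365/142).
R1 ← R1 − 846/71·R4.
R2 ← R2 + 640/71·R4.
R3 ← R3 + 2113/142·R4.
Reading off the reduced rows gives x_1 = 5/2, x_2 = 1/2, x_3 = 3/4, x_4 = 7/4.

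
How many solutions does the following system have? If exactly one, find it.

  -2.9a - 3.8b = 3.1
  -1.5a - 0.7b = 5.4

a = -5, b = 3

Row-reduce the augmented matrix:
R1 ← R1 / (-29/10).
R2 ← R2 + 3/2·R1.
R2 ← R2 / (367/290).
R1 ← R1 − 38/29·R2.
Reading off the reduced rows gives a = -5, b = 3.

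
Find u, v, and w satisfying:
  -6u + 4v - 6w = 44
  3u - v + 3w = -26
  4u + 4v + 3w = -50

u = -4, v = -4, w = -6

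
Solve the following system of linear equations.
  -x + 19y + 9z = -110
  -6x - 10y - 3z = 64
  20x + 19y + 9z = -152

x = -2, y = -4, z = -4

Row-reduce the augmented matrix:
R1 ← R1 / (-1).
R2 ← R2 + 6·R1.
R3 ← R3 − 20·R1.
R2 ← R2 / (-124).
R1 ← R1 + 19·R2.
R3 ← R3 − 399·R2.
R3 ← R3 / (693/124).
R1 ← R1 + 33/124·R3.
R2 ← R2 − 57/124·R3.
Reading off the reduced rows gives x = -2, y = -4, z = -4.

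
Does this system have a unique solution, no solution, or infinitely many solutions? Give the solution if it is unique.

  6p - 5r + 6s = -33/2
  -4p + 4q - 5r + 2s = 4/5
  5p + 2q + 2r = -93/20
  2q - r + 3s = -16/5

p = -5/4, q = 1/5, r = 3/5, s = -1

Row-reduce the augmented matrix:
R1 ← R1 / (6).
R2 ← R2 + 4·R1.
R3 ← R3 − 5·R1.
R2 ← R2 / (4).
R3 ← R3 − 2·R2.
R4 ← R4 − 2·R2.
R3 ← R3 / (31/3).
R1 ← R1 + 5/6·R3.
R2 ← R2 + 25/12·R3.
R4 ← R4 − 19/6·R3.
R4 ← R4 / (76/31).
R1 ← R1 − 11/31·R4.
R2 ← R2 + 7/62·R4.
R3 ← R3 + 24/31·R4.
Reading off the reduced rows gives p = -5/4, q = 1/5, r = 3/5, s = -1.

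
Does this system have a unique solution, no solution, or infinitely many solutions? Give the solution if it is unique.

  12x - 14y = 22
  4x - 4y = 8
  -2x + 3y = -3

x = 3, y = 1

Row-reduce the augmented matrix:
R1 ← R1 / (12).
R2 ← R2 − 4·R1.
R3 ← R3 + 2·R1.
R2 ← R2 / (2/3).
R1 ← R1 + 7/6·R2.
R3 ← R3 − 2/3·R2.
R3 reduces to 0 = 0, so the extra equation is consistent.
Reading off the reduced rows gives x = 3, y = 1.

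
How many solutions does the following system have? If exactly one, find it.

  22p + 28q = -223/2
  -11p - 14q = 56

no solution

Row-reduce:
R1 ← R1 / (22).
R2 ← R2 + 11·R1.
Row 2 reduces to 0 = 1/4, a contradiction. The system is inconsistent.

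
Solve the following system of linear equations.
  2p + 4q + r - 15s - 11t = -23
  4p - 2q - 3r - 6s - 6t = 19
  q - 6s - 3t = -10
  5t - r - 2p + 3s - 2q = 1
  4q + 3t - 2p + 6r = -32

no solution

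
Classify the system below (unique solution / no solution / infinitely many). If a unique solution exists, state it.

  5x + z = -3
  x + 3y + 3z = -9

Row-reduce:
R1 ← R1 / (5).
R2 ← R2 − 1·R1.
R2 ← R2 / (3).
Rank is 2 with 3 unknowns, leaving z free.

infinitely many solutions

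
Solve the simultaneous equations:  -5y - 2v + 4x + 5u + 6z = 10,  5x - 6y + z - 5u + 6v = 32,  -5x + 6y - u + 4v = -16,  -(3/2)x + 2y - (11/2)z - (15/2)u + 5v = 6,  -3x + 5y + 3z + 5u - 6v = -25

infinitely many solutions

Row-reduce:
R1 ← R1 / (4).
R2 ← R2 − 5·R1.
R3 ← R3 + 5·R1.
R4 ← R4 + 3/2·R1.
R5 ← R5 + 3·R1.
R2 ← R2 / (1/4).
R1 ← R1 + 5/4·R2.
R3 ← R3 + 1/4·R2.
R4 ← R4 − 1/8·R2.
R5 ← R5 − 5/4·R2.
R1 ← R1 + 31·R3.
R2 ← R2 + 26·R3.
R5 ← R5 − 40·R3.
Swap R4 and R5.
R4 ← R4 / (305).
R1 ← R1 + 241·R4.
R2 ← R2 + 201·R4.
R3 ← R3 + 6·R4.
Rank is 4 with 5 unknowns, leaving v free.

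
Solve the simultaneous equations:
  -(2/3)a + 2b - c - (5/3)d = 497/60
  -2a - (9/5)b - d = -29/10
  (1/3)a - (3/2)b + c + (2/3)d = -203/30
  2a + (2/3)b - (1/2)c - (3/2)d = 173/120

Row-reduce the augmented matrix:
R1 ← R1 / (-2/3).
R2 ← R2 + 2·R1.
R3 ← R3 − 1/3·R1.
R4 ← R4 − 2·R1.
R2 ← R2 / (-39/5).
R1 ← R1 + 3·R2.
R3 ← R3 + 1/2·R2.
R4 ← R4 − 20/3·R2.
R3 ← R3 / (4/13).
R1 ← R1 − 9/26·R3.
R2 ← R2 + 5/13·R3.
R4 ← R4 + 73/78·R3.
R4 ← R4 / (-629/144).
R1 ← R1 − 23/16·R4.
R2 ← R2 + 25/24·R4.
R3 ← R3 + 11/8·R4.
Reading off the reduced rows gives a = -4/5, b = 5/2, c = -11/4, d = 0.

a = -4/5, b = 5/2, c = -11/4, d = 0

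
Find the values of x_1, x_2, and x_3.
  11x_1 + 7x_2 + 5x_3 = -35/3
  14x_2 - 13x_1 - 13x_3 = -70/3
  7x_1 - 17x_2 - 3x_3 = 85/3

Row-reduce the augmented matrix:
R1 ← R1 / (11).
R2 ← R2 + 13·R1.
R3 ← R3 − 7·R1.
R2 ← R2 / (245/11).
R1 ← R1 − 7/11·R2.
R3 ← R3 + 236/11·R2.
R3 ← R3 / (-3188/245).
R1 ← R1 − 23/35·R3.
R2 ← R2 + 78/245·R3.
Reading off the reduced rows gives x_1 = 0, x_2 = -5/3, x_3 = 0.

x_1 = 0, x_2 = -5/3, x_3 = 0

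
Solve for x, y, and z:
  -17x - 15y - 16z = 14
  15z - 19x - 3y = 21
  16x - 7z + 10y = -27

x = 0, y = -2, z = 1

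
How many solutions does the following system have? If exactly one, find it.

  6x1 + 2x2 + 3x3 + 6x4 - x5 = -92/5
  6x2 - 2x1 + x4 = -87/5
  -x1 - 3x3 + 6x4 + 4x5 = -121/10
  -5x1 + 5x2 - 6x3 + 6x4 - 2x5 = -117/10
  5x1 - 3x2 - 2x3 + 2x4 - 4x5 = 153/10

x1 = 1/2, x2 = -12/5, x3 = -2, x4 = -2, x5 = -7/5

Row-reduce the augmented matrix:
R1 ← R1 / (6).
R2 ← R2 + 2·R1.
R3 ← R3 + 1·R1.
R4 ← R4 + 5·R1.
R5 ← R5 − 5·R1.
R2 ← R2 / (20/3).
R1 ← R1 − 1/3·R2.
R3 ← R3 − 1/3·R2.
R4 ← R4 − 20/3·R2.
R5 ← R5 + 14/3·R2.
R3 ← R3 / (-51/20).
R1 ← R1 − 9/20·R3.
R2 ← R2 − 3/20·R3.
R4 ← R4 + 9/2·R3.
R5 ← R5 + 19/5·R3.
R4 ← R4 / (-139/34).
R1 ← R1 − 35/17·R4.
R2 ← R2 − 29/34·R4.
R3 ← R3 + 137/51·R4.
R5 ← R5 + 1133/102·R4.
R5 ← R5 / (2240/139).
R1 ← R1 + 577/139·R5.
R2 ← R2 + 245/139·R5.
R3 ← R3 − 639/139·R5.
R4 ← R4 − 316/139·R5.
Reading off the reduced rows gives x1 = 1/2, x2 = -12/5, x3 = -2, x4 = -2, x5 = -7/5.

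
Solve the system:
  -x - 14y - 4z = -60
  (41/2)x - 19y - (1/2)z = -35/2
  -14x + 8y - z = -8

no solution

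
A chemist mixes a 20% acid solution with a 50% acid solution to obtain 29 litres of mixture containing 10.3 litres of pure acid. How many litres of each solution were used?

litres of solution A: 14, litres of solution B: 15

Let a = litres of solution A, b = litres of solution B.
  a + b = 29
  (1/2)b + (1/5)a = 103/10
Row-reduce the augmented matrix:
R2 ← R2 − 1/5·R1.
R2 ← R2 / (3/10).
R1 ← R1 − 1·R2.
Reading off the reduced rows gives a = 14, b = 15.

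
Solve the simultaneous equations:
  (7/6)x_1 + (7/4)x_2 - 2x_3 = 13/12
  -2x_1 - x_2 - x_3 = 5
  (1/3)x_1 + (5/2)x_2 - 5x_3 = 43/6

infinitely many solutions

Row-reduce:
R1 ← R1 / (7/6).
R2 ← R2 + 2·R1.
R3 ← R3 − 1/3·R1.
R2 ← R2 / (2).
R1 ← R1 − 3/2·R2.
R3 ← R3 − 2·R2.
Rank is 2 with 3 unknowns, leaving x_3 free.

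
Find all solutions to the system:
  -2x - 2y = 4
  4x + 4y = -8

Row-reduce:
R1 ← R1 / (-2).
R2 ← R2 − 4·R1.
Rank is 1 with 2 unknowns, leaving y free.

infinitely many solutions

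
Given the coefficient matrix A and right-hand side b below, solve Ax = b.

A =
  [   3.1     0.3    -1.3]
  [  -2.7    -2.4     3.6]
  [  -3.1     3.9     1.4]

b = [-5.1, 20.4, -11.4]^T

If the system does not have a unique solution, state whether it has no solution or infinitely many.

Row-reduce the augmented matrix:
R1 ← R1 / (31/10).
R2 ← R2 + 27/10·R1.
R3 ← R3 + 31/10·R1.
R2 ← R2 / (-663/310).
R1 ← R1 − 3/31·R2.
R3 ← R3 − 21/5·R2.
R3 ← R3 / (643/130).
R1 ← R1 + 4/13·R3.
R2 ← R2 + 15/13·R3.
Reading off the reduced rows gives x_1 = 0, x_2 = -4, x_3 = 3.

x_1 = 0, x_2 = -4, x_3 = 3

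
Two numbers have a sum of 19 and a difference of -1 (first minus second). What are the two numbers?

first number: 9, second number: 10

Let x = first number, y = second number.
  x + y = 19
  x - y = -1
Row-reduce the augmented matrix:
R2 ← R2 − 1·R1.
R2 ← R2 / (-2).
R1 ← R1 − 1·R2.
Reading off the reduced rows gives x = 9, y = 10.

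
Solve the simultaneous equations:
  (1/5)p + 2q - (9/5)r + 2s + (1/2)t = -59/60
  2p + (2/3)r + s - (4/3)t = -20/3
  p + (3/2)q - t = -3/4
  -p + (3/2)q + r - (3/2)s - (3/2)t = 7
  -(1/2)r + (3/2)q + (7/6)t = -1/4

p = -3, q = 1/2, r = -3/2, s = -5/3, t = -3/2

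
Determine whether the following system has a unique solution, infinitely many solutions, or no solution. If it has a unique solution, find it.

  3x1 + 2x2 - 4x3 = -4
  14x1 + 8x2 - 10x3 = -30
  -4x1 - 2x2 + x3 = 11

infinitely many solutions

Row-reduce:
R1 ← R1 / (3).
R2 ← R2 − 14·R1.
R3 ← R3 + 4·R1.
R2 ← R2 / (-4/3).
R1 ← R1 − 2/3·R2.
R3 ← R3 − 2/3·R2.
Rank is 2 with 3 unknowns, leaving x3 free.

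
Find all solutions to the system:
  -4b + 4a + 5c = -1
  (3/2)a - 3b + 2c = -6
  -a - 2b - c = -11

Row-reduce:
R1 ← R1 / (4).
R2 ← R2 − 3/2·R1.
R3 ← R3 + 1·R1.
R2 ← R2 / (-3/2).
R1 ← R1 + 1·R2.
R3 ← R3 + 3·R2.
Rank is 2 with 3 unknowns, leaving c free.

infinitely many solutions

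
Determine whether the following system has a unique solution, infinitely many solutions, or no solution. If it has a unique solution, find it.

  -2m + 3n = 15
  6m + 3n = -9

m = -3, n = 3

Row-reduce the augmented matrix:
R1 ← R1 / (-2).
R2 ← R2 − 6·R1.
R2 ← R2 / (12).
R1 ← R1 + 3/2·R2.
Reading off the reduced rows gives m = -3, n = 3.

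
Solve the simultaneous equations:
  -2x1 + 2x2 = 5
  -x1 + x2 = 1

no solution

Row-reduce:
R1 ← R1 / (-2).
R2 ← R2 + 1·R1.
Row 2 reduces to 0 = -3/2, a contradiction. The system is inconsistent.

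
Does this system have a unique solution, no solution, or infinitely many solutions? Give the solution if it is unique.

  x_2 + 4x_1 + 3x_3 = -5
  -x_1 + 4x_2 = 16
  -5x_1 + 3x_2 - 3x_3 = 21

infinitely many solutions

Row-reduce:
R1 ← R1 / (4).
R2 ← R2 + 1·R1.
R3 ← R3 + 5·R1.
R2 ← R2 / (17/4).
R1 ← R1 − 1/4·R2.
R3 ← R3 − 17/4·R2.
Rank is 2 with 3 unknowns, leaving x_3 free.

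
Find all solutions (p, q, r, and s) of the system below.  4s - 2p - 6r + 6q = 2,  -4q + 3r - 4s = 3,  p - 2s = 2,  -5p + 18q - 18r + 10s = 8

Row-reduce:
R1 ← R1 / (-2).
R3 ← R3 − 1·R1.
R4 ← R4 + 5·R1.
R2 ← R2 / (-4).
R1 ← R1 + 3·R2.
R3 ← R3 − 3·R2.
R4 ← R4 − 3·R2.
R3 ← R3 / (-3/4).
R1 ← R1 − 3/4·R3.
R2 ← R2 + 3/4·R3.
R4 ← R4 + 3/4·R3.
Rank is 3 with 4 unknowns, leaving s free.

infinitely many solutions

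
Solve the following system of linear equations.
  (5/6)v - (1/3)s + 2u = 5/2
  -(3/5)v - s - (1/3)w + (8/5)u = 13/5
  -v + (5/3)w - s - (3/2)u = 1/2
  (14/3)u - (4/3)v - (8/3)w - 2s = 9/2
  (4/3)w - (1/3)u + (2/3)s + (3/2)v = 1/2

no solution

Row-reduce:
R1 ← R1 / (2).
R2 ← R2 − 8/5·R1.
R3 ← R3 + 3/2·R1.
R4 ← R4 − 14/3·R1.
R5 ← R5 + 1/3·R1.
R2 ← R2 / (-19/15).
R1 ← R1 − 5/12·R2.
R3 ← R3 + 3/8·R2.
R4 ← R4 + 59/18·R2.
R5 ← R5 − 59/36·R2.
R3 ← R3 / (805/456).
R1 ← R1 + 25/228·R3.
R2 ← R2 − 5/19·R3.
R4 ← R4 + 617/342·R3.
R5 ← R5 − 617/684·R3.
R4 ← R4 / (-306/805).
R1 ← R1 + 76/161·R4.
R2 ← R2 − 118/161·R4.
R3 ← R3 + 471/805·R4.
R5 ← R5 − 153/805·R4.
Row 5 reduces to 0 = 1/4, a contradiction. The system is inconsistent.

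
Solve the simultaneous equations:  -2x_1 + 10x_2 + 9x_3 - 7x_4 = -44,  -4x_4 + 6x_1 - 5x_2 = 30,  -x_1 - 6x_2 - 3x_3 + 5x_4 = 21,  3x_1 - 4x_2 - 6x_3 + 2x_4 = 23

Row-reduce:
R1 ← R1 / (-2).
R2 ← R2 − 6·R1.
R3 ← R3 + 1·R1.
R4 ← R4 − 3·R1.
R2 ← R2 / (25).
R1 ← R1 + 5·R2.
R3 ← R3 + 11·R2.
R4 ← R4 − 11·R2.
R3 ← R3 / (219/50).
R1 ← R1 − 9/10·R3.
R2 ← R2 − 27/25·R3.
R4 ← R4 + 219/50·R3.
Rank is 3 with 4 unknowns, leaving x_4 free.

infinitely many solutions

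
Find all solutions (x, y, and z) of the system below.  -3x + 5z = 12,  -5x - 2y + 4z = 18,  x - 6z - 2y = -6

Row-reduce:
R1 ← R1 / (-3).
R2 ← R2 + 5·R1.
R3 ← R3 − 1·R1.
R2 ← R2 / (-2).
R3 ← R3 + 2·R2.
Rank is 2 with 3 unknowns, leaving z free.

infinitely many solutions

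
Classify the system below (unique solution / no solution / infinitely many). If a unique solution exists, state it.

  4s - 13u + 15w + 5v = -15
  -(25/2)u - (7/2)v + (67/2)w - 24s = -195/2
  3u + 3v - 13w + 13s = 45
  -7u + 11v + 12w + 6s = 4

infinitely many solutions

Row-reduce:
R1 ← R1 / (-13).
R2 ← R2 + 25/2·R1.
R3 ← R3 − 3·R1.
R4 ← R4 + 7·R1.
R2 ← R2 / (-108/13).
R1 ← R1 + 5/13·R2.
R3 ← R3 − 54/13·R2.
R4 ← R4 − 108/13·R2.
Swap R3 and R4.
R3 ← R3 / (23).
R1 ← R1 + 55/27·R3.
R2 ← R2 + 62/27·R3.
Rank is 3 with 4 unknowns, leaving s free.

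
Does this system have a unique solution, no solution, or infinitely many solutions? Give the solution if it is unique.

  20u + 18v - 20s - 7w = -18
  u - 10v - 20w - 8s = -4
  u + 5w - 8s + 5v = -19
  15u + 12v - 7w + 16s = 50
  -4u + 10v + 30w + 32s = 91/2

no solution

Row-reduce:
R1 ← R1 / (20).
R2 ← R2 − 1·R1.
R3 ← R3 − 1·R1.
R4 ← R4 − 15·R1.
R5 ← R5 + 4·R1.
R2 ← R2 / (-109/10).
R1 ← R1 − 9/10·R2.
R3 ← R3 − 41/10·R2.
R4 ← R4 + 3/2·R2.
R5 ← R5 − 68/5·R2.
R3 ← R3 / (-445/218).
R1 ← R1 + 215/109·R3.
R2 ← R2 − 393/218·R3.
R4 ← R4 − 104/109·R3.
R5 ← R5 − 445/109·R3.
R4 ← R4 / (2444/89).
R1 ← R1 − 688/89·R4.
R2 ← R2 + 700/89·R4.
R3 ← R3 − 420/89·R4.
Row 5 reduces to 0 = -1/2, a contradiction. The system is inconsistent.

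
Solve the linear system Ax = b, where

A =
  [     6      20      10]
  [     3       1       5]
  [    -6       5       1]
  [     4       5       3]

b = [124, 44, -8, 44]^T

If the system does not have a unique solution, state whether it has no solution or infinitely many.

x_1 = 4, x_2 = 2, x_3 = 6

Row-reduce the augmented matrix:
R1 ← R1 / (6).
R2 ← R2 − 3·R1.
R3 ← R3 + 6·R1.
R4 ← R4 − 4·R1.
R2 ← R2 / (-9).
R1 ← R1 − 10/3·R2.
R3 ← R3 − 25·R2.
R4 ← R4 + 25/3·R2.
R3 ← R3 / (11).
R1 ← R1 − 5/3·R3.
R4 ← R4 + 11/3·R3.
R4 reduces to 0 = 0, so the extra equation is consistent.
Reading off the reduced rows gives x_1 = 4, x_2 = 2, x_3 = 6.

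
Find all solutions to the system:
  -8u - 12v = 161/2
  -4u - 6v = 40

no solution

Row-reduce:
R1 ← R1 / (-8).
R2 ← R2 + 4·R1.
Row 2 reduces to 0 = -1/4, a contradiction. The system is inconsistent.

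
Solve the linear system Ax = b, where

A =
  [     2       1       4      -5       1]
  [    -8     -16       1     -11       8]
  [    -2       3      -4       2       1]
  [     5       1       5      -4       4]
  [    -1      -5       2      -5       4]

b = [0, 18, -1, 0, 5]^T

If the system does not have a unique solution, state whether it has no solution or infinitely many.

Row-reduce:
R1 ← R1 / (2).
R2 ← R2 + 8·R1.
R3 ← R3 + 2·R1.
R4 ← R4 − 5·R1.
R5 ← R5 + 1·R1.
R2 ← R2 / (-12).
R1 ← R1 − 1/2·R2.
R3 ← R3 − 4·R2.
R4 ← R4 + 3/2·R2.
R5 ← R5 + 9/2·R2.
R3 ← R3 / (17/3).
R1 ← R1 − 65/24·R3.
R2 ← R2 + 17/12·R3.
R4 ← R4 + 57/8·R3.
R5 ← R5 + 19/8·R3.
R4 ← R4 / (-597/136).
R1 ← R1 − 351/136·R4.
R2 ← R2 + 3/4·R4.
R3 ← R3 + 40/17·R4.
R5 ← R5 + 199/136·R4.
Row 5 reduces to 0 = -1, a contradiction. The system is inconsistent.

no solution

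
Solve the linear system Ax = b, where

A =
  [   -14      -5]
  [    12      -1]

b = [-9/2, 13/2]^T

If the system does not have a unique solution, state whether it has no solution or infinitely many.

x_1 = 1/2, x_2 = -1/2

Row-reduce the augmented matrix:
R1 ← R1 / (-14).
R2 ← R2 − 12·R1.
R2 ← R2 / (-37/7).
R1 ← R1 − 5/14·R2.
Reading off the reduced rows gives x_1 = 1/2, x_2 = -1/2.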